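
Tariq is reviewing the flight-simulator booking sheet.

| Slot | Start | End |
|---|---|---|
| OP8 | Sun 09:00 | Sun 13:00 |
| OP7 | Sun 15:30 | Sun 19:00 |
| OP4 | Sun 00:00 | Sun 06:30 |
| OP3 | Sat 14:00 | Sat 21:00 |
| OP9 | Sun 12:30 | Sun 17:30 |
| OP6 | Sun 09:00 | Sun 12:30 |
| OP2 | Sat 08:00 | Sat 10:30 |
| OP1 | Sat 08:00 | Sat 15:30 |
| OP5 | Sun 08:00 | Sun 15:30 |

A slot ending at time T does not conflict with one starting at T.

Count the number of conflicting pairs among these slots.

8

Two intervals overlap when each starts before the other ends.
Sorted by start: OP1, OP2, OP3, OP4, OP5, OP6, OP8, OP9, OP7.
OP2 starts before OP1 ends → OP1 and OP2 overlap.
OP3 starts before OP1 ends → OP1 and OP3 overlap.
OP4 starts after OP1 ends, so OP1 has no further overlaps.
OP3 starts after OP2 ends, so OP2 has no further overlaps.
OP4 starts after OP3 ends, so OP3 has no further overlaps.
OP5 starts after OP4 ends, so OP4 has no further overlaps.
OP6 starts before OP5 ends → OP5 and OP6 overlap.
OP8 starts before OP5 ends → OP5 and OP8 overlap.
OP9 starts before OP5 ends → OP5 and OP9 overlap.
OP7 starts exactly when OP5 ends (back-to-back, no overlap).
OP8 starts before OP6 ends → OP6 and OP8 overlap.
OP9 starts exactly when OP6 ends (back-to-back, no overlap), so OP6 has no further overlaps.
OP9 starts before OP8 ends → OP8 and OP9 overlap.
OP7 starts after OP8 ends.
OP7 starts before OP9 ends → OP9 and OP7 overlap.
Overlapping pairs: OP1 & OP2, OP1 & OP3, OP5 & OP6, OP5 & OP8, OP5 & OP9, OP6 & OP8, OP7 & OP9, OP8 & OP9 — 8 in total.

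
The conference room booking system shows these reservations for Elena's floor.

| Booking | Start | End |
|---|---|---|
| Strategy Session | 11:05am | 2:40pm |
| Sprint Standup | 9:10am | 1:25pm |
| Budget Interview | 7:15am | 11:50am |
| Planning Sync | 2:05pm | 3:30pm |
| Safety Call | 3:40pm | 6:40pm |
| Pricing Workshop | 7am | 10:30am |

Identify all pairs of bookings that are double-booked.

Sorted by start: Pricing Workshop, Budget Interview, Sprint Standup, Strategy Session, Planning Sync, Safety Call.
Budget Interview starts before Pricing Workshop ends → Pricing Workshop and Budget Interview overlap.
Sprint Standup starts before Pricing Workshop ends → Pricing Workshop and Sprint Standup overlap.
Strategy Session starts after Pricing Workshop ends — done with Pricing Workshop.
Sprint Standup starts before Budget Interview ends → Budget Interview and Sprint Standup overlap.
Strategy Session starts before Budget Interview ends → Budget Interview and Strategy Session overlap.
Planning Sync starts after Budget Interview ends — done with Budget Interview.
Strategy Session starts before Sprint Standup ends → Sprint Standup and Strategy Session overlap.
Planning Sync starts after Sprint Standup ends — done with Sprint Standup.
Planning Sync starts before Strategy Session ends → Strategy Session and Planning Sync overlap.
Safety Call starts after Strategy Session ends.
Safety Call starts after Planning Sync ends.

Budget Interview & Pricing Workshop, Budget Interview & Sprint Standup, Budget Interview & Strategy Session, Planning Sync & Strategy Session, Pricing Workshop & Sprint Standup, Sprint Standup & Strategy Session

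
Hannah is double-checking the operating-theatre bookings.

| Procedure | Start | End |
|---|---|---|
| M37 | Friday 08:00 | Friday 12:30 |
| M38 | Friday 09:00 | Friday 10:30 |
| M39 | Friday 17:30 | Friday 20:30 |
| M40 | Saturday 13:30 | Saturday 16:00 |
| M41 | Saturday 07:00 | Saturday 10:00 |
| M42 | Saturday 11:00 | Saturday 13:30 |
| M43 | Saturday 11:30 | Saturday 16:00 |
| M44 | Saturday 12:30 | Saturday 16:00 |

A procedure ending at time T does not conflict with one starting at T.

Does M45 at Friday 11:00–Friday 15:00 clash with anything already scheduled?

M37: starts Friday 08:00 before M45 ends Friday 15:00, and ends Friday 12:30 after M45 starts Friday 11:00 → overlap.
M38: ends Friday 10:30 at or before M45 starts Friday 11:00 → clear.
M39: starts Friday 17:30 at or after M45 ends Friday 15:00 → clear.
M41: starts Saturday 07:00 at or after M45 ends Friday 15:00 → clear.
M42: starts Saturday 11:00 at or after M45 ends Friday 15:00 → clear.
M43: starts Saturday 11:30 at or after M45 ends Friday 15:00 → clear.
M44: starts Saturday 12:30 at or after M45 ends Friday 15:00 → clear.
M40: starts Saturday 13:30 at or after M45 ends Friday 15:00 → clear.
M45 overlaps M37.

Yes — it overlaps M37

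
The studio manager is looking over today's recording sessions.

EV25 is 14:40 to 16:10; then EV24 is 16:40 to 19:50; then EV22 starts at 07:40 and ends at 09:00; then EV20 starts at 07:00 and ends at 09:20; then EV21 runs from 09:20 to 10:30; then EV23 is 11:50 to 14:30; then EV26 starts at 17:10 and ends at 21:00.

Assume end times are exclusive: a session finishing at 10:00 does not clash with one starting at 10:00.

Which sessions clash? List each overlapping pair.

Sorted by start: EV20, EV22, EV21, EV23, EV25, EV24, EV26.
EV22 starts before EV20 ends → EV20 and EV22 overlap.
EV21 starts exactly when EV20 ends (back-to-back, no overlap) — done with EV20.
EV21 starts after EV22 ends — done with EV22.
EV23 starts after EV21 ends — done with EV21.
EV25 starts after EV23 ends — done with EV23.
EV24 starts after EV25 ends — done with EV25.
EV26 starts before EV24 ends → EV24 and EV26 overlap.

EV20 & EV22, EV24 & EV26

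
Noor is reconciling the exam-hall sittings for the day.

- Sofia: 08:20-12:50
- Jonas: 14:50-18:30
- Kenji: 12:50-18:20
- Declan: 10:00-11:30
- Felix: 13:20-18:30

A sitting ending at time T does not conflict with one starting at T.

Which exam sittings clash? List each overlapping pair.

Declan & Sofia, Felix & Jonas, Felix & Kenji, Jonas & Kenji

Sorted by start: Sofia, Declan, Kenji, Felix, Jonas.
Declan starts before Sofia ends → Sofia and Declan overlap.
Kenji starts exactly when Sofia ends (back-to-back, no overlap), so nothing later overlaps Sofia either.
Kenji starts after Declan ends, so nothing later overlaps Declan either.
Felix starts before Kenji ends → Kenji and Felix overlap.
Jonas starts before Kenji ends → Kenji and Jonas overlap.
Jonas starts before Felix ends → Felix and Jonas overlap.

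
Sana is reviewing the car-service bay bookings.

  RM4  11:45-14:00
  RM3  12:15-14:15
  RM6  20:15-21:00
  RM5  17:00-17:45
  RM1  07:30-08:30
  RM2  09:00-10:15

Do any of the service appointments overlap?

Yes

Sorted by start: RM1, RM2, RM4, RM3, RM5, RM6.
RM2 starts after RM1 ends, so RM1 has no further overlaps.
RM4 starts after RM2 ends, so RM2 has no further overlaps.
RM3 starts before RM4 ends → RM4 and RM3 overlap.
That's a conflict, so the schedule is not conflict-free.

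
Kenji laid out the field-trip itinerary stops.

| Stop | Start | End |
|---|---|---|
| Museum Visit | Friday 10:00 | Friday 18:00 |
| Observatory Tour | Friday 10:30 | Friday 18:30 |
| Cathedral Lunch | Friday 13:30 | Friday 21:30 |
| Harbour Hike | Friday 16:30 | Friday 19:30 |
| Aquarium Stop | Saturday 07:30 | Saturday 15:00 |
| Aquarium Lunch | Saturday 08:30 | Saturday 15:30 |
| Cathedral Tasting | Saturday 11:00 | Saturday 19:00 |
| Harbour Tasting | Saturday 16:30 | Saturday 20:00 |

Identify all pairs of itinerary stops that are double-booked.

Aquarium Lunch & Aquarium Stop, Aquarium Lunch & Cathedral Tasting, Aquarium Stop & Cathedral Tasting, Cathedral Lunch & Harbour Hike, Cathedral Lunch & Museum Visit, Cathedral Lunch & Observatory Tour, Cathedral Tasting & Harbour Tasting, Harbour Hike & Museum Visit, Harbour Hike & Observatory Tour, Museum Visit & Observatory Tour

Two intervals overlap when each starts before the other ends.
Sorted by start: Museum Visit, Observatory Tour, Cathedral Lunch, Harbour Hike, Aquarium Stop, Aquarium Lunch, Cathedral Tasting, Harbour Tasting.
Observatory Tour starts before Museum Visit ends → Museum Visit and Observatory Tour overlap.
Cathedral Lunch starts before Museum Visit ends → Museum Visit and Cathedral Lunch overlap.
Harbour Hike starts before Museum Visit ends → Museum Visit and Harbour Hike overlap.
Aquarium Stop starts after Museum Visit ends — done with Museum Visit.
Cathedral Lunch starts before Observatory Tour ends → Observatory Tour and Cathedral Lunch overlap.
Harbour Hike starts before Observatory Tour ends → Observatory Tour and Harbour Hike overlap.
Aquarium Stop starts after Observatory Tour ends — done with Observatory Tour.
Harbour Hike starts before Cathedral Lunch ends → Cathedral Lunch and Harbour Hike overlap.
Aquarium Stop starts after Cathedral Lunch ends — done with Cathedral Lunch.
Aquarium Stop starts after Harbour Hike ends — done with Harbour Hike.
Aquarium Lunch starts before Aquarium Stop ends → Aquarium Stop and Aquarium Lunch overlap.
Cathedral Tasting starts before Aquarium Stop ends → Aquarium Stop and Cathedral Tasting overlap.
Harbour Tasting starts after Aquarium Stop ends.
Cathedral Tasting starts before Aquarium Lunch ends → Aquarium Lunch and Cathedral Tasting overlap.
Harbour Tasting starts after Aquarium Lunch ends.
Harbour Tasting starts before Cathedral Tasting ends → Cathedral Tasting and Harbour Tasting overlap.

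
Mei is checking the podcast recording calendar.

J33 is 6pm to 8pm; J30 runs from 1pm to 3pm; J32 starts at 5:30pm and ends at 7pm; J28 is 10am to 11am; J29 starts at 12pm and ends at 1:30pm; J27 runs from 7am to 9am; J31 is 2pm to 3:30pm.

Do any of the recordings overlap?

Check each pair: they overlap iff neither finishes before the other starts.
Sorted by start: J27, J28, J29, J30, J31, J32, J33.
J28 starts after J27 ends, so nothing later overlaps J27 either.
J29 starts after J28 ends, so nothing later overlaps J28 either.
J30 starts before J29 ends → J29 and J30 overlap.
That's a conflict, so the schedule is not conflict-free.

Yes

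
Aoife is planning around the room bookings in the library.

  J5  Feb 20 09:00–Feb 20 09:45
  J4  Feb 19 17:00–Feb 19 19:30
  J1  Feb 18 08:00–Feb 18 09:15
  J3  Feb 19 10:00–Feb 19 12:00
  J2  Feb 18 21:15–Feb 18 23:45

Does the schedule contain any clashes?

Check each pair: they overlap iff neither finishes before the other starts.
Sorted by start: J1, J2, J3, J4, J5.
J2 starts after J1 ends — done with J1.
J3 starts after J2 ends — done with J2.
J4 starts after J3 ends — done with J3.
J5 starts after J4 ends.
Every pair is clear; the schedule has no overlaps.

No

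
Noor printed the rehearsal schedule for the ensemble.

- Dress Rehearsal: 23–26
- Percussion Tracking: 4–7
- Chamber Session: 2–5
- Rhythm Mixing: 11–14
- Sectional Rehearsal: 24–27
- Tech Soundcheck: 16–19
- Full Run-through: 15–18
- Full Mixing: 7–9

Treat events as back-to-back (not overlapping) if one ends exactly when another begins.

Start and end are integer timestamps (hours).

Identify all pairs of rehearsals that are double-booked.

Chamber Session & Percussion Tracking, Dress Rehearsal & Sectional Rehearsal, Full Run-through & Tech Soundcheck

Sorted by start: Chamber Session, Percussion Tracking, Full Mixing, Rhythm Mixing, Full Run-through, Tech Soundcheck, Dress Rehearsal, Sectional Rehearsal.
Percussion Tracking starts before Chamber Session ends → Chamber Session and Percussion Tracking overlap.
Full Mixing starts after Chamber Session ends; Chamber Session is clear from here.
Full Mixing starts exactly when Percussion Tracking ends (back-to-back, no overlap); Percussion Tracking is clear from here.
Rhythm Mixing starts after Full Mixing ends; Full Mixing is clear from here.
Full Run-through starts after Rhythm Mixing ends; Rhythm Mixing is clear from here.
Tech Soundcheck starts before Full Run-through ends → Full Run-through and Tech Soundcheck overlap.
Dress Rehearsal starts after Full Run-through ends; Full Run-through is clear from here.
Dress Rehearsal starts after Tech Soundcheck ends; Tech Soundcheck is clear from here.
Sectional Rehearsal starts before Dress Rehearsal ends → Dress Rehearsal and Sectional Rehearsal overlap.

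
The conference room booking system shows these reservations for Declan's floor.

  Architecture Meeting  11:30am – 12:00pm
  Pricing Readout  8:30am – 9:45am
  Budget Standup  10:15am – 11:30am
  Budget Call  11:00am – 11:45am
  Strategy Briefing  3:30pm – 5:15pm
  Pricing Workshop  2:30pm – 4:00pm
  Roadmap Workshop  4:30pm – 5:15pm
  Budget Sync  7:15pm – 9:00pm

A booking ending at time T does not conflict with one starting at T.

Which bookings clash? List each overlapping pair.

Architecture Meeting & Budget Call, Budget Call & Budget Standup, Pricing Workshop & Strategy Briefing, Roadmap Workshop & Strategy Briefing

Sorted by start: Pricing Readout, Budget Standup, Budget Call, Architecture Meeting, Pricing Workshop, Strategy Briefing, Roadmap Workshop, Budget Sync.
Budget Standup starts after Pricing Readout ends, so Pricing Readout has no further overlaps.
Budget Call starts before Budget Standup ends → Budget Standup and Budget Call overlap.
Architecture Meeting starts exactly when Budget Standup ends (back-to-back, no overlap), so Budget Standup has no further overlaps.
Architecture Meeting starts before Budget Call ends → Budget Call and Architecture Meeting overlap.
Pricing Workshop starts after Budget Call ends, so Budget Call has no further overlaps.
Pricing Workshop starts after Architecture Meeting ends, so Architecture Meeting has no further overlaps.
Strategy Briefing starts before Pricing Workshop ends → Pricing Workshop and Strategy Briefing overlap.
Roadmap Workshop starts after Pricing Workshop ends, so Pricing Workshop has no further overlaps.
Roadmap Workshop starts before Strategy Briefing ends → Strategy Briefing and Roadmap Workshop overlap.
Budget Sync starts after Strategy Briefing ends.
Budget Sync starts after Roadmap Workshop ends.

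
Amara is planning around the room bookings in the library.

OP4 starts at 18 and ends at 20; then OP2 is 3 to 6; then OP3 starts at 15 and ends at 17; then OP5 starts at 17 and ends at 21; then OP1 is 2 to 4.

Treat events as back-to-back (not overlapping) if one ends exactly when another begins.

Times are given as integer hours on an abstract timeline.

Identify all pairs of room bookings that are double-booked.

Sorted by start: OP1, OP2, OP3, OP5, OP4.
OP2 starts before OP1 ends → OP1 and OP2 overlap.
OP3 starts after OP1 ends — done with OP1.
OP3 starts after OP2 ends — done with OP2.
OP5 starts exactly when OP3 ends (back-to-back, no overlap) — done with OP3.
OP4 starts before OP5 ends → OP5 and OP4 overlap.

OP1 & OP2, OP4 & OP5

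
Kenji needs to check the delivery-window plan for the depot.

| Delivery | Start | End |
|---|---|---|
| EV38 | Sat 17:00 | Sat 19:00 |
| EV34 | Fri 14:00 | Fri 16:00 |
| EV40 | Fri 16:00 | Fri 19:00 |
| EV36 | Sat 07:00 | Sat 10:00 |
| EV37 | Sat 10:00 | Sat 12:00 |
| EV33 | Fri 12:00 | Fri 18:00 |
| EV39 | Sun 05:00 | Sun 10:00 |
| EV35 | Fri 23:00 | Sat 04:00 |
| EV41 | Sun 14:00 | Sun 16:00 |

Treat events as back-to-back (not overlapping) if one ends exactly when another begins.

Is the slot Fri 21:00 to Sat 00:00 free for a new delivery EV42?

EV33: ends Fri 18:00 at or before EV42 starts Fri 21:00 → clear.
EV34: ends Fri 16:00 at or before EV42 starts Fri 21:00 → clear.
EV40: ends Fri 19:00 at or before EV42 starts Fri 21:00 → clear.
EV35: starts Fri 23:00 before EV42 ends Sat 00:00, and ends Sat 04:00 after EV42 starts Fri 21:00 → overlap.
EV36: starts Sat 07:00 at or after EV42 ends Sat 00:00 → clear.
EV37: starts Sat 10:00 at or after EV42 ends Sat 00:00 → clear.
EV38: starts Sat 17:00 at or after EV42 ends Sat 00:00 → clear.
EV39: starts Sun 05:00 at or after EV42 ends Sat 00:00 → clear.
EV41: starts Sun 14:00 at or after EV42 ends Sat 00:00 → clear.
EV42 overlaps EV35.

No — it overlaps EV35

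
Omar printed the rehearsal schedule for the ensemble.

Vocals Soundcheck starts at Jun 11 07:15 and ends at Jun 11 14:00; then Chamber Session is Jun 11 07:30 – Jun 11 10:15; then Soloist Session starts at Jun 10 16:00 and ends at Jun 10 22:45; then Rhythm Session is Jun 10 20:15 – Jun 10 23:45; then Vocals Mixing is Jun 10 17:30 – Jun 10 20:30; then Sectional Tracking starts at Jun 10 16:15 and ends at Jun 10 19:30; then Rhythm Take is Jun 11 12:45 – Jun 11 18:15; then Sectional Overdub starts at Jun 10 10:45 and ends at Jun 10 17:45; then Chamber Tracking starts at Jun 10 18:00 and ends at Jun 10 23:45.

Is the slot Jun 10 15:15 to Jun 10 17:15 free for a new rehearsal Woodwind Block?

No — it overlaps Sectional Overdub, Sectional Tracking, Soloist Session

Sectional Overdub: starts Jun 10 10:45 before Woodwind Block ends Jun 10 17:15, and ends Jun 10 17:45 after Woodwind Block starts Jun 10 15:15 → overlap.
Soloist Session: starts Jun 10 16:00 before Woodwind Block ends Jun 10 17:15, and ends Jun 10 22:45 after Woodwind Block starts Jun 10 15:15 → overlap.
Sectional Tracking: starts Jun 10 16:15 before Woodwind Block ends Jun 10 17:15, and ends Jun 10 19:30 after Woodwind Block starts Jun 10 15:15 → overlap.
Vocals Mixing: starts Jun 10 17:30 at or after Woodwind Block ends Jun 10 17:15 → clear.
Chamber Tracking: starts Jun 10 18:00 at or after Woodwind Block ends Jun 10 17:15 → clear.
Rhythm Session: starts Jun 10 20:15 at or after Woodwind Block ends Jun 10 17:15 → clear.
Vocals Soundcheck: starts Jun 11 07:15 at or after Woodwind Block ends Jun 10 17:15 → clear.
Chamber Session: starts Jun 11 07:30 at or after Woodwind Block ends Jun 10 17:15 → clear.
Rhythm Take: starts Jun 11 12:45 at or after Woodwind Block ends Jun 10 17:15 → clear.
Woodwind Block overlaps Sectional Overdub, Soloist Session, Sectional Tracking.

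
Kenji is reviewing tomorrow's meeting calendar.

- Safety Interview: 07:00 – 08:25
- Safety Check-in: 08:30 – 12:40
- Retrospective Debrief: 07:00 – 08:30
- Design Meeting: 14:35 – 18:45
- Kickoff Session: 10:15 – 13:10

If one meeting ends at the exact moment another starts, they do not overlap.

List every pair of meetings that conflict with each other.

Kickoff Session & Safety Check-in, Retrospective Debrief & Safety Interview

Sorted by start: Retrospective Debrief, Safety Interview, Safety Check-in, Kickoff Session, Design Meeting.
Safety Interview starts before Retrospective Debrief ends → Retrospective Debrief and Safety Interview overlap.
Safety Check-in starts exactly when Retrospective Debrief ends (back-to-back, no overlap); Retrospective Debrief is clear from here.
Safety Check-in starts after Safety Interview ends; Safety Interview is clear from here.
Kickoff Session starts before Safety Check-in ends → Safety Check-in and Kickoff Session overlap.
Design Meeting starts after Safety Check-in ends.
Design Meeting starts after Kickoff Session ends.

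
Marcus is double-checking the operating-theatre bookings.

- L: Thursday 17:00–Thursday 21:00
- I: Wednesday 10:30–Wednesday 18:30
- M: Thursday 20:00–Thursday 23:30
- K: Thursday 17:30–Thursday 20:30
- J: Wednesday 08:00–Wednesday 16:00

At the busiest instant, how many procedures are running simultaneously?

3

Walk through starts and ends in time order (an end at T is processed before a start at T):
Wednesday 08:00 start J → 1
Wednesday 10:30 start I → 2
Wednesday 16:00 end J → 1
Wednesday 18:30 end I → 0
Thursday 17:00 start L → 1
Thursday 17:30 start K → 2
Thursday 20:00 start M → 3
Thursday 20:30 end K → 2
Thursday 21:00 end L → 1
Thursday 23:30 end M → 0
Peak is 3, at Thursday 20:00 (K, L, M).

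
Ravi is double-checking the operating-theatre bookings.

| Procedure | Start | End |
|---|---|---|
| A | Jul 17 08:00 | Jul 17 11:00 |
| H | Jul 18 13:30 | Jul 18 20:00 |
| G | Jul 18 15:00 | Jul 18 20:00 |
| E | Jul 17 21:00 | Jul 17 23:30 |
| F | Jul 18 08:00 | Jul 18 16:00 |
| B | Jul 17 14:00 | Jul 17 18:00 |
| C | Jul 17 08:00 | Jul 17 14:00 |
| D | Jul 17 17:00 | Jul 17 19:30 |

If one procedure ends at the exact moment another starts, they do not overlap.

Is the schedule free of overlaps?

No

Two intervals overlap when each starts before the other ends.
Sorted by start: A, C, B, D, E, F, H, G.
C starts before A ends → A and C overlap.
That's a conflict, so the schedule is not conflict-free.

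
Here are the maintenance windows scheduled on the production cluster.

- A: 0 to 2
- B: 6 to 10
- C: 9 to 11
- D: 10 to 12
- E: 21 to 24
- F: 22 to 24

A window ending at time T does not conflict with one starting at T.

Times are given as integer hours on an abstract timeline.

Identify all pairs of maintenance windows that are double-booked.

B & C, C & D, E & F

Sorted by start: A, B, C, D, E, F.
B starts after A ends — done with A.
C starts before B ends → B and C overlap.
D starts exactly when B ends (back-to-back, no overlap) — done with B.
D starts before C ends → C and D overlap.
E starts after C ends — done with C.
E starts after D ends — done with D.
F starts before E ends → E and F overlap.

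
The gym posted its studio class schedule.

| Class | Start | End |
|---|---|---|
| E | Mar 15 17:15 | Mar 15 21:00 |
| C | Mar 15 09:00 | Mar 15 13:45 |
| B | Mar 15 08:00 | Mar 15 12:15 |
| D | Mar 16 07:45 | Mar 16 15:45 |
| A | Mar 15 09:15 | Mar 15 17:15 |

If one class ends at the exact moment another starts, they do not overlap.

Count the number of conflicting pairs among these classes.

Sorted by start: B, C, A, E, D.
C starts before B ends → B and C overlap.
A starts before B ends → B and A overlap.
E starts after B ends, so nothing later overlaps B either.
A starts before C ends → C and A overlap.
E starts after C ends, so nothing later overlaps C either.
E starts exactly when A ends (back-to-back, no overlap), so nothing later overlaps A either.
D starts after E ends.
Overlapping pairs: A & B, A & C, B & C — 3 in total.

3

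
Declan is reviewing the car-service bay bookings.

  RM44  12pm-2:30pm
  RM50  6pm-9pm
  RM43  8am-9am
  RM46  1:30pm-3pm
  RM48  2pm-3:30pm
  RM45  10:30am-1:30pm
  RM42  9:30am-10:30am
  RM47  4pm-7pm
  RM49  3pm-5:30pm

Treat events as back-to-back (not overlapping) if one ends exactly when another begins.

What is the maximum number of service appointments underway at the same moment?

3

Walk through starts and ends in time order (an end at T is processed before a start at T):
8am start RM43 → 1
9am end RM43 → 0
9:30am start RM42 → 1
10:30am end RM42 → 0
10:30am start RM45 → 1
12pm start RM44 → 2
1:30pm end RM45 → 1
1:30pm start RM46 → 2
2pm start RM48 → 3
2:30pm end RM44 → 2
3pm end RM46 → 1
3pm start RM49 → 2
3:30pm end RM48 → 1
4pm start RM47 → 2
5:30pm end RM49 → 1
6pm start RM50 → 2
7pm end RM47 → 1
9pm end RM50 → 0
Peak is 3, at 2pm (RM44, RM46, RM48).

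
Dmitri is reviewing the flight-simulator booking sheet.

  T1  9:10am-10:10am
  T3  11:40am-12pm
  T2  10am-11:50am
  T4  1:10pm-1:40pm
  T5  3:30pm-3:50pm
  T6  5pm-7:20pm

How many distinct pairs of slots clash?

2

Sorted by start: T1, T2, T3, T4, T5, T6.
T2 starts before T1 ends → T1 and T2 overlap.
T3 starts after T1 ends; T1 is clear from here.
T3 starts before T2 ends → T2 and T3 overlap.
T4 starts after T2 ends; T2 is clear from here.
T4 starts after T3 ends; T3 is clear from here.
T5 starts after T4 ends; T4 is clear from here.
T6 starts after T5 ends.
Overlapping pairs: T1 & T2, T2 & T3 — 2 in total.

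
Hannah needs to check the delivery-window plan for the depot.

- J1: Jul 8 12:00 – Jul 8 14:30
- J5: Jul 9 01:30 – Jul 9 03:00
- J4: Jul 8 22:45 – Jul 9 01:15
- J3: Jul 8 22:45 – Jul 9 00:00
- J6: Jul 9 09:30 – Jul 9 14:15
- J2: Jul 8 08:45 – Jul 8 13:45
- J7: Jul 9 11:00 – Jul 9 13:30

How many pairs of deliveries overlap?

3

Sorted by start: J2, J1, J3, J4, J5, J6, J7.
J1 starts before J2 ends → J2 and J1 overlap.
J3 starts after J2 ends, so J2 has no further overlaps.
J3 starts after J1 ends, so J1 has no further overlaps.
J4 starts before J3 ends → J3 and J4 overlap.
J5 starts after J3 ends, so J3 has no further overlaps.
J5 starts after J4 ends, so J4 has no further overlaps.
J6 starts after J5 ends, so J5 has no further overlaps.
J7 starts before J6 ends → J6 and J7 overlap.
Overlapping pairs: J1 & J2, J3 & J4, J6 & J7 — 3 in total.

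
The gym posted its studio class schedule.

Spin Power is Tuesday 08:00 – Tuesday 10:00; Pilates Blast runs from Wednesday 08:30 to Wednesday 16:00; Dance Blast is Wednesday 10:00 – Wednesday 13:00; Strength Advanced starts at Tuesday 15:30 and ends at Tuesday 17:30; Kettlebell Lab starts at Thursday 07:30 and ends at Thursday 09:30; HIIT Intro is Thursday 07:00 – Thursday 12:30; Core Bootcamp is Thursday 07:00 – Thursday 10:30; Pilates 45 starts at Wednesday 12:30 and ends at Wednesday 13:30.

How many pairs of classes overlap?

Check each pair: they overlap iff neither finishes before the other starts.
Sorted by start: Spin Power, Strength Advanced, Pilates Blast, Dance Blast, Pilates 45, HIIT Intro, Core Bootcamp, Kettlebell Lab.
Strength Advanced starts after Spin Power ends, so Spin Power has no further overlaps.
Pilates Blast starts after Strength Advanced ends, so Strength Advanced has no further overlaps.
Dance Blast starts before Pilates Blast ends → Pilates Blast and Dance Blast overlap.
Pilates 45 starts before Pilates Blast ends → Pilates Blast and Pilates 45 overlap.
HIIT Intro starts after Pilates Blast ends, so Pilates Blast has no further overlaps.
Pilates 45 starts before Dance Blast ends → Dance Blast and Pilates 45 overlap.
HIIT Intro starts after Dance Blast ends, so Dance Blast has no further overlaps.
HIIT Intro starts after Pilates 45 ends, so Pilates 45 has no further overlaps.
Core Bootcamp starts before HIIT Intro ends → HIIT Intro and Core Bootcamp overlap.
Kettlebell Lab starts before HIIT Intro ends → HIIT Intro and Kettlebell Lab overlap.
Kettlebell Lab starts before Core Bootcamp ends → Core Bootcamp and Kettlebell Lab overlap.
Overlapping pairs: Core Bootcamp & HIIT Intro, Core Bootcamp & Kettlebell Lab, Dance Blast & Pilates 45, Dance Blast & Pilates Blast, HIIT Intro & Kettlebell Lab, Pilates 45 & Pilates Blast — 6 in total.

6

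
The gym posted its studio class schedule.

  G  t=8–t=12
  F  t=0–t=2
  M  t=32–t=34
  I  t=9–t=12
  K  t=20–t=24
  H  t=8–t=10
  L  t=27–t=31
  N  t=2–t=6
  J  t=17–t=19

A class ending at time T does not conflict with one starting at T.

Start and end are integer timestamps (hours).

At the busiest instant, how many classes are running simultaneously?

3

Walk through starts and ends in time order (an end at T is processed before a start at T):
t=0 start F → 1
t=2 end F → 0
t=2 start N → 1
t=6 end N → 0
t=8 start G → 1
t=8 start H → 2
t=9 start I → 3
t=10 end H → 2
t=12 end G → 1
t=12 end I → 0
t=17 start J → 1
t=19 end J → 0
t=20 start K → 1
t=24 end K → 0
t=27 start L → 1
t=31 end L → 0
t=32 start M → 1
t=34 end M → 0
Peak is 3, at t=9 (G, H, I).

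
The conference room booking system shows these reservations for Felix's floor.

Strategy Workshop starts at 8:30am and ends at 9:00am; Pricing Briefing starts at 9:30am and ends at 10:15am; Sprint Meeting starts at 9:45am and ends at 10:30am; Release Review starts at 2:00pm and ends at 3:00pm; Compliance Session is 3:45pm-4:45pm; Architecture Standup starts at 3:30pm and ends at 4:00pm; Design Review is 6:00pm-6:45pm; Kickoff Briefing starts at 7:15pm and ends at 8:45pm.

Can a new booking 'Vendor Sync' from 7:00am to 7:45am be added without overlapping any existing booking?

Yes — the slot is free

Strategy Workshop: starts 8:30am at or after Vendor Sync ends 7:45am → clear.
Pricing Briefing: starts 9:30am at or after Vendor Sync ends 7:45am → clear.
Sprint Meeting: starts 9:45am at or after Vendor Sync ends 7:45am → clear.
Release Review: starts 2:00pm at or after Vendor Sync ends 7:45am → clear.
Architecture Standup: starts 3:30pm at or after Vendor Sync ends 7:45am → clear.
Compliance Session: starts 3:45pm at or after Vendor Sync ends 7:45am → clear.
Design Review: starts 6:00pm at or after Vendor Sync ends 7:45am → clear.
Kickoff Briefing: starts 7:15pm at or after Vendor Sync ends 7:45am → clear.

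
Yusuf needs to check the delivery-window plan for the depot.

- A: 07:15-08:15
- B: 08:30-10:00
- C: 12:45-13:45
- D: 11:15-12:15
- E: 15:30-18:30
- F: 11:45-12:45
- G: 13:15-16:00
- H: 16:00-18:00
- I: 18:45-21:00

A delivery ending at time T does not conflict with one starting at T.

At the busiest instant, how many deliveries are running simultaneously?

2

Sort all start/end points and keep a running count:
07:15 start A → 1
08:15 end A → 0
08:30 start B → 1
10:00 end B → 0
11:15 start D → 1
11:45 start F → 2
12:15 end D → 1
12:45 end F → 0
12:45 start C → 1
13:15 start G → 2
13:45 end C → 1
15:30 start E → 2
16:00 end G → 1
16:00 start H → 2
18:00 end H → 1
18:30 end E → 0
18:45 start I → 1
21:00 end I → 0
Peak is 2, at 11:45 (D, F).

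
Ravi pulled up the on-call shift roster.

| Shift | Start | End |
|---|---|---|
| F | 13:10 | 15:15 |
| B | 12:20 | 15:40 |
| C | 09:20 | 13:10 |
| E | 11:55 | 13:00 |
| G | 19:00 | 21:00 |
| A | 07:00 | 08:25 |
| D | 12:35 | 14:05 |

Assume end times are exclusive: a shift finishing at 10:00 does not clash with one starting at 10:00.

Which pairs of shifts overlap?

B & C, B & D, B & E, B & F, C & D, C & E, D & E, D & F

Sorted by start: A, C, E, B, D, F, G.
C starts after A ends; A is clear from here.
E starts before C ends → C and E overlap.
B starts before C ends → C and B overlap.
D starts before C ends → C and D overlap.
F starts exactly when C ends (back-to-back, no overlap); C is clear from here.
B starts before E ends → E and B overlap.
D starts before E ends → E and D overlap.
F starts after E ends; E is clear from here.
D starts before B ends → B and D overlap.
F starts before B ends → B and F overlap.
G starts after B ends.
F starts before D ends → D and F overlap.
G starts after D ends.
G starts after F ends.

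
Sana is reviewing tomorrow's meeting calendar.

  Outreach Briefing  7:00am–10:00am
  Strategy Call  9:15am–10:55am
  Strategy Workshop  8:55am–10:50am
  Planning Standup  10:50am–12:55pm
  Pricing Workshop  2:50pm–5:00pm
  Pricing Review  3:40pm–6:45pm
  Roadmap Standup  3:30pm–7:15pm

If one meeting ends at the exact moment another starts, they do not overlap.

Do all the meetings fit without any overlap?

Two intervals overlap when each starts before the other ends.
Sorted by start: Outreach Briefing, Strategy Workshop, Strategy Call, Planning Standup, Pricing Workshop, Roadmap Standup, Pricing Review.
Strategy Workshop starts before Outreach Briefing ends → Outreach Briefing and Strategy Workshop overlap.
That's a conflict, so the schedule is not conflict-free.

No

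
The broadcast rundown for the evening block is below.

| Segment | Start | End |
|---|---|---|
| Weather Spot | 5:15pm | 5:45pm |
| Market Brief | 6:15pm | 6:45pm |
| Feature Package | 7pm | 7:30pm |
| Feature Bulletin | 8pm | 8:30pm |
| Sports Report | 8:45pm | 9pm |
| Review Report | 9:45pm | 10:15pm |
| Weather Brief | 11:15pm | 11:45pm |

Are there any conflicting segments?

Sorted by start: Weather Spot, Market Brief, Feature Package, Feature Bulletin, Sports Report, Review Report, Weather Brief.
Market Brief starts after Weather Spot ends, so Weather Spot has no further overlaps.
Feature Package starts after Market Brief ends, so Market Brief has no further overlaps.
Feature Bulletin starts after Feature Package ends, so Feature Package has no further overlaps.
Sports Report starts after Feature Bulletin ends, so Feature Bulletin has no further overlaps.
Review Report starts after Sports Report ends, so Sports Report has no further overlaps.
Weather Brief starts after Review Report ends.
Every pair is clear; the schedule has no overlaps.

No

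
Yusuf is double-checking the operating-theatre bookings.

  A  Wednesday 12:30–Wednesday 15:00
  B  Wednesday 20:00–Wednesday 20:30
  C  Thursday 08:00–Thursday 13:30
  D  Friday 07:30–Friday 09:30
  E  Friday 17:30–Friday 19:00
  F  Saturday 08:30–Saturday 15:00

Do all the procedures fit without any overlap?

Yes

Sorted by start: A, B, C, D, E, F.
B starts after A ends — done with A.
C starts after B ends — done with B.
D starts after C ends — done with C.
E starts after D ends — done with D.
F starts after E ends.
Every pair is clear; the schedule has no overlaps.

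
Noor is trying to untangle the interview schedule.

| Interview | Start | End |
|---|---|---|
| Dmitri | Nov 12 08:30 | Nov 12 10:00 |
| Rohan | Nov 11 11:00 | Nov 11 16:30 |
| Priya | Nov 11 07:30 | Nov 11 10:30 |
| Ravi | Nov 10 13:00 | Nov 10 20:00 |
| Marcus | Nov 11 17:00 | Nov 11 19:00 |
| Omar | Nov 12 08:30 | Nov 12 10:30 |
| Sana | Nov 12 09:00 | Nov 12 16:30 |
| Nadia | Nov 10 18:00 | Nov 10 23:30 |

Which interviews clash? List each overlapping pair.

Dmitri & Omar, Dmitri & Sana, Nadia & Ravi, Omar & Sana

Sorted by start: Ravi, Nadia, Priya, Rohan, Marcus, Omar, Dmitri, Sana.
Nadia starts before Ravi ends → Ravi and Nadia overlap.
Priya starts after Ravi ends — done with Ravi.
Priya starts after Nadia ends — done with Nadia.
Rohan starts after Priya ends — done with Priya.
Marcus starts after Rohan ends — done with Rohan.
Omar starts after Marcus ends — done with Marcus.
Dmitri starts before Omar ends → Omar and Dmitri overlap.
Sana starts before Omar ends → Omar and Sana overlap.
Sana starts before Dmitri ends → Dmitri and Sana overlap.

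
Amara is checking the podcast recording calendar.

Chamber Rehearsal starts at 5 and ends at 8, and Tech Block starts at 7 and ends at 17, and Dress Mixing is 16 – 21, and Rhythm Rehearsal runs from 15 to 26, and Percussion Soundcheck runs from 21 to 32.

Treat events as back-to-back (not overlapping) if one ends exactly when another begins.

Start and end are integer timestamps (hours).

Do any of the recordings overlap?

Sorted by start: Chamber Rehearsal, Tech Block, Rhythm Rehearsal, Dress Mixing, Percussion Soundcheck.
Tech Block starts before Chamber Rehearsal ends → Chamber Rehearsal and Tech Block overlap.
That's a conflict, so the schedule is not conflict-free.

Yes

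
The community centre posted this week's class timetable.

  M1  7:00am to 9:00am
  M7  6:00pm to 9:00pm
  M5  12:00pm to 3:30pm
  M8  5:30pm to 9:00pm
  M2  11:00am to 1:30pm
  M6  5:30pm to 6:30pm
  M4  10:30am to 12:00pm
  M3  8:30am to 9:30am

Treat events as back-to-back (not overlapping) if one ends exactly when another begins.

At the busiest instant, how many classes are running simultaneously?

3

Sweep the timeline, counting +1 at each start and −1 at each end (ends before starts at a tie):
7:00am start M1 → 1
8:30am start M3 → 2
9:00am end M1 → 1
9:30am end M3 → 0
10:30am start M4 → 1
11:00am start M2 → 2
12:00pm end M4 → 1
12:00pm start M5 → 2
1:30pm end M2 → 1
3:30pm end M5 → 0
5:30pm start M6 → 1
5:30pm start M8 → 2
6:00pm start M7 → 3
6:30pm end M6 → 2
9:00pm end M7 → 1
9:00pm end M8 → 0
Peak is 3, at 6:00pm (M6, M7, M8).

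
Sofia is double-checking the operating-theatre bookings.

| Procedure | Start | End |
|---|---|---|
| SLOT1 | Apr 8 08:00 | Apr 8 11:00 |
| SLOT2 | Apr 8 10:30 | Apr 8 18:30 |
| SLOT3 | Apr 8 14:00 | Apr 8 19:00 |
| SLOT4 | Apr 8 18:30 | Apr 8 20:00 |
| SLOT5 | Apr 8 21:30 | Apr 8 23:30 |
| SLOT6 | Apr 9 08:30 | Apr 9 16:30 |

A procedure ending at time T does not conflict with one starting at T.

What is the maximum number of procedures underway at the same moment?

2

Walk through starts and ends in time order (an end at T is processed before a start at T):
Apr 8 08:00 start SLOT1 → 1
Apr 8 10:30 start SLOT2 → 2
Apr 8 11:00 end SLOT1 → 1
Apr 8 14:00 start SLOT3 → 2
Apr 8 18:30 end SLOT2 → 1
Apr 8 18:30 start SLOT4 → 2
Apr 8 19:00 end SLOT3 → 1
Apr 8 20:00 end SLOT4 → 0
Apr 8 21:30 start SLOT5 → 1
Apr 8 23:30 end SLOT5 → 0
Apr 9 08:30 start SLOT6 → 1
Apr 9 16:30 end SLOT6 → 0
Peak is 2, at Apr 8 10:30 (SLOT1, SLOT2).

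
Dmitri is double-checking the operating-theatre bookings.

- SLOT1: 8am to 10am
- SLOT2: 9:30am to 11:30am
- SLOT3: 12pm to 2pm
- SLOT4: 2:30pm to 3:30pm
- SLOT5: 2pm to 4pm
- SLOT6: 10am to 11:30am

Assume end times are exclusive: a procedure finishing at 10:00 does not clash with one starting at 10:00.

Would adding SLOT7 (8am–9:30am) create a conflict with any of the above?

Yes — it overlaps SLOT1

SLOT1: starts 8am before SLOT7 ends 9:30am, and ends 10am after SLOT7 starts 8am → overlap.
SLOT2: starts 9:30am at or after SLOT7 ends 9:30am → clear.
SLOT6: starts 10am at or after SLOT7 ends 9:30am → clear.
SLOT3: starts 12pm at or after SLOT7 ends 9:30am → clear.
SLOT5: starts 2pm at or after SLOT7 ends 9:30am → clear.
SLOT4: starts 2:30pm at or after SLOT7 ends 9:30am → clear.
SLOT7 overlaps SLOT1.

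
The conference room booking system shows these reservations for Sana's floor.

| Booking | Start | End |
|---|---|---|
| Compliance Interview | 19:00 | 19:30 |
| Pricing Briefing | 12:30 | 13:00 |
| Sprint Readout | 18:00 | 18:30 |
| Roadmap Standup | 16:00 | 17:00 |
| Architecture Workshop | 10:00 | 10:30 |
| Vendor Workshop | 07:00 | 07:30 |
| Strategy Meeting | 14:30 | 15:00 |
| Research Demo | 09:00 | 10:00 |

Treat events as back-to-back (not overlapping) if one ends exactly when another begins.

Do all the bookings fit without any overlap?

Yes

Sorted by start: Vendor Workshop, Research Demo, Architecture Workshop, Pricing Briefing, Strategy Meeting, Roadmap Standup, Sprint Readout, Compliance Interview.
Research Demo starts after Vendor Workshop ends, so nothing later overlaps Vendor Workshop either.
Architecture Workshop starts exactly when Research Demo ends (back-to-back, no overlap), so nothing later overlaps Research Demo either.
Pricing Briefing starts after Architecture Workshop ends, so nothing later overlaps Architecture Workshop either.
Strategy Meeting starts after Pricing Briefing ends, so nothing later overlaps Pricing Briefing either.
Roadmap Standup starts after Strategy Meeting ends, so nothing later overlaps Strategy Meeting either.
Sprint Readout starts after Roadmap Standup ends, so nothing later overlaps Roadmap Standup either.
Compliance Interview starts after Sprint Readout ends.
Every pair is clear; the schedule has no overlaps.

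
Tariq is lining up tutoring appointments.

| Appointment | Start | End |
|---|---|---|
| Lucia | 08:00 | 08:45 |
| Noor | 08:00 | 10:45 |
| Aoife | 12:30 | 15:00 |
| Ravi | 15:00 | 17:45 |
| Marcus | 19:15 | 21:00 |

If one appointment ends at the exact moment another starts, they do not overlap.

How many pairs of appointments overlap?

1

Two intervals overlap when each starts before the other ends.
Sorted by start: Lucia, Noor, Aoife, Ravi, Marcus.
Noor starts before Lucia ends → Lucia and Noor overlap.
Aoife starts after Lucia ends — done with Lucia.
Aoife starts after Noor ends — done with Noor.
Ravi starts exactly when Aoife ends (back-to-back, no overlap) — done with Aoife.
Marcus starts after Ravi ends.
Overlapping pairs: Lucia & Noor — 1 in total.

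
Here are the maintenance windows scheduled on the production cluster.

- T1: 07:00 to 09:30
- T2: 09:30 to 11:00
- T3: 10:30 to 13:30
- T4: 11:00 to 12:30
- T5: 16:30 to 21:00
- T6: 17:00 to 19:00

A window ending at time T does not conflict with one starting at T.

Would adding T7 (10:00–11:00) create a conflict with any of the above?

T1: ends 09:30 at or before T7 starts 10:00 → clear.
T2: starts 09:30 before T7 ends 11:00, and ends 11:00 after T7 starts 10:00 → overlap.
T3: starts 10:30 before T7 ends 11:00, and ends 13:30 after T7 starts 10:00 → overlap.
T4: starts 11:00 at or after T7 ends 11:00 → clear.
T5: starts 16:30 at or after T7 ends 11:00 → clear.
T6: starts 17:00 at or after T7 ends 11:00 → clear.
T7 overlaps T2, T3.

Yes — it overlaps T2, T3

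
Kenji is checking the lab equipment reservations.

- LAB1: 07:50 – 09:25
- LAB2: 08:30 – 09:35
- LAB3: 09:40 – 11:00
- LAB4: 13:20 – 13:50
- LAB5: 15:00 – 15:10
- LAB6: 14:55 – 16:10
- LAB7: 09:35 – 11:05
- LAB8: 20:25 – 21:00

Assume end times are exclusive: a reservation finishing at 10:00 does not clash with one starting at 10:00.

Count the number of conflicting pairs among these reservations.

Sorted by start: LAB1, LAB2, LAB7, LAB3, LAB4, LAB6, LAB5, LAB8.
LAB2 starts before LAB1 ends → LAB1 and LAB2 overlap.
LAB7 starts after LAB1 ends — done with LAB1.
LAB7 starts exactly when LAB2 ends (back-to-back, no overlap) — done with LAB2.
LAB3 starts before LAB7 ends → LAB7 and LAB3 overlap.
LAB4 starts after LAB7 ends — done with LAB7.
LAB4 starts after LAB3 ends — done with LAB3.
LAB6 starts after LAB4 ends — done with LAB4.
LAB5 starts before LAB6 ends → LAB6 and LAB5 overlap.
LAB8 starts after LAB6 ends.
LAB8 starts after LAB5 ends.
Overlapping pairs: LAB1 & LAB2, LAB3 & LAB7, LAB5 & LAB6 — 3 in total.

3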